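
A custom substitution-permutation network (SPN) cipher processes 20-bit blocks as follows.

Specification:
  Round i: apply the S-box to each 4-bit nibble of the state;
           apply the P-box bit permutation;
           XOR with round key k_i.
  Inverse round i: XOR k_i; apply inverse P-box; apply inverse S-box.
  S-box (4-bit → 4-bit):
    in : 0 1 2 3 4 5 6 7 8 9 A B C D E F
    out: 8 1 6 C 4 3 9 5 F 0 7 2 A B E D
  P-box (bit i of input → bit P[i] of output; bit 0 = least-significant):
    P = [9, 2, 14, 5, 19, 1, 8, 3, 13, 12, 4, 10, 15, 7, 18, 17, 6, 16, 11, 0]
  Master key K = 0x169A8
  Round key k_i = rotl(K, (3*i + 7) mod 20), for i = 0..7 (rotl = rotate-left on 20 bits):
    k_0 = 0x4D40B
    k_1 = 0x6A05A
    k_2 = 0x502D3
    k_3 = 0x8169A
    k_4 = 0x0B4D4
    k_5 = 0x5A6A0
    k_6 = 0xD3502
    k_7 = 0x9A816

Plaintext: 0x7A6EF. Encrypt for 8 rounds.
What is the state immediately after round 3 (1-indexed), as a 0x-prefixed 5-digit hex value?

s_0 = plaintext = 0x7A6EF
s_1 = Round(s_0, k_0) = 0x03BE1
s_2 = Round(s_1, k_1) = 0x0B351
s_3 = Round(s_2, k_2) = 0xD0440
s_4 = Round(s_3, k_3) = 0xB17EB
s_5 = Round(s_4, k_4) = 0x115CA
s_6 = Round(s_5, k_5) = 0x554EE
s_7 = Round(s_6, k_6) = 0xCF4FC
s_8 = Round(s_7, k_7) = 0x6292B

0xD0440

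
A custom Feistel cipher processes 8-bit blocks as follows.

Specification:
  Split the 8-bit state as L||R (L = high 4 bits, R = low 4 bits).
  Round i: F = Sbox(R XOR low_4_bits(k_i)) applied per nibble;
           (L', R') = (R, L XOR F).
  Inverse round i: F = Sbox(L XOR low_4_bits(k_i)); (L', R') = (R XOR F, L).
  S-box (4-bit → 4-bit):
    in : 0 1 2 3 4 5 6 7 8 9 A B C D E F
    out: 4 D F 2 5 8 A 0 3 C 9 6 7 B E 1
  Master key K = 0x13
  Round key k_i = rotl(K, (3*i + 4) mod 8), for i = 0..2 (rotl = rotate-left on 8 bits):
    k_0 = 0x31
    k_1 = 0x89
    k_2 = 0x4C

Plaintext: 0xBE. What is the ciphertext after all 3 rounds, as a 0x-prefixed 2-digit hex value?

0xCE

s_0 = plaintext = 0xBE
s_1 = Round(s_0, k_0) = 0xEA
s_2 = Round(s_1, k_1) = 0xAC
s_3 = Round(s_2, k_2) = 0xCE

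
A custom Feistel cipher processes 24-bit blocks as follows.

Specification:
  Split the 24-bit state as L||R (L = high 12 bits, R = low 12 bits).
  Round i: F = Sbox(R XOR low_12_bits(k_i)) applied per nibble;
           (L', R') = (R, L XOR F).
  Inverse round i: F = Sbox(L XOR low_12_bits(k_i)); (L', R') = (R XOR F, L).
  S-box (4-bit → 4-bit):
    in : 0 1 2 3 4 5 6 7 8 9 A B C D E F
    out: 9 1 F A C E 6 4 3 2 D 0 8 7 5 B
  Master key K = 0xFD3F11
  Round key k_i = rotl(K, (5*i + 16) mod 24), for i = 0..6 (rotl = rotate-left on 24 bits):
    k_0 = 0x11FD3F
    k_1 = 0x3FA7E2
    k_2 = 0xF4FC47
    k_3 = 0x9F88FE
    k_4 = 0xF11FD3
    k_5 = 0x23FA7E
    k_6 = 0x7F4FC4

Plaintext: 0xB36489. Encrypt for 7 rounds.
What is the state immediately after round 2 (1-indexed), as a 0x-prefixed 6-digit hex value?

0x9301F6

s_0 = plaintext = 0xB36489
s_1 = Round(s_0, k_0) = 0x489930
s_2 = Round(s_1, k_1) = 0x9301F6
s_3 = Round(s_2, k_2) = 0x1F6E31
s_4 = Round(s_3, k_3) = 0xE3177D
s_5 = Round(s_4, k_4) = 0x77DDE4
s_6 = Round(s_5, k_5) = 0xDE4350
s_7 = Round(s_6, k_6) = 0x3505C8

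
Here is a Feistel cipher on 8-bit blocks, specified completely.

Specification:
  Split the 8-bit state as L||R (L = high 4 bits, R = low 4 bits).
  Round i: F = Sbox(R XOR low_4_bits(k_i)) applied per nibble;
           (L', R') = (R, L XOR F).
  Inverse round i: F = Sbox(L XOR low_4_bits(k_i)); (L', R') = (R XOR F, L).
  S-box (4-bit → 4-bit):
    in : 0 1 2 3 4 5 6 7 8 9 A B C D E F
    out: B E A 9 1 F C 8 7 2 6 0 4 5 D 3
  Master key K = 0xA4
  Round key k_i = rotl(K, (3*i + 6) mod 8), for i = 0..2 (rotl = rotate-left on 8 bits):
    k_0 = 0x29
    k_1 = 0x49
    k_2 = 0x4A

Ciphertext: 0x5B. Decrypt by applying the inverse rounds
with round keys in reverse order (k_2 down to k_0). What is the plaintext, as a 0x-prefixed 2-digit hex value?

s_0 = ciphertext = 0x5B
s_1 = InvRound(s_0, k_2) = 0x85
s_2 = InvRound(s_1, k_1) = 0xB8
s_3 = InvRound(s_2, k_0) = 0x2B

0x2B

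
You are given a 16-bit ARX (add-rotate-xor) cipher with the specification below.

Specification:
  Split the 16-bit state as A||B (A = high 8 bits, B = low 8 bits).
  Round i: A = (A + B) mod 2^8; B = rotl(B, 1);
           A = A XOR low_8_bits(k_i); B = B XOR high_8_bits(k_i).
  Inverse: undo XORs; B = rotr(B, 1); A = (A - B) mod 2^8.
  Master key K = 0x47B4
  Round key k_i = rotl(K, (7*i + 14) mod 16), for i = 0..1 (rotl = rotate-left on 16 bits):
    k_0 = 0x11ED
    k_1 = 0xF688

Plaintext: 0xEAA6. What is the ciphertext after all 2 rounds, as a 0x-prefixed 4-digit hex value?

0x514E

s_0 = plaintext = 0xEAA6
s_1 = Round(s_0, k_0) = 0x7D5C
s_2 = Round(s_1, k_1) = 0x514E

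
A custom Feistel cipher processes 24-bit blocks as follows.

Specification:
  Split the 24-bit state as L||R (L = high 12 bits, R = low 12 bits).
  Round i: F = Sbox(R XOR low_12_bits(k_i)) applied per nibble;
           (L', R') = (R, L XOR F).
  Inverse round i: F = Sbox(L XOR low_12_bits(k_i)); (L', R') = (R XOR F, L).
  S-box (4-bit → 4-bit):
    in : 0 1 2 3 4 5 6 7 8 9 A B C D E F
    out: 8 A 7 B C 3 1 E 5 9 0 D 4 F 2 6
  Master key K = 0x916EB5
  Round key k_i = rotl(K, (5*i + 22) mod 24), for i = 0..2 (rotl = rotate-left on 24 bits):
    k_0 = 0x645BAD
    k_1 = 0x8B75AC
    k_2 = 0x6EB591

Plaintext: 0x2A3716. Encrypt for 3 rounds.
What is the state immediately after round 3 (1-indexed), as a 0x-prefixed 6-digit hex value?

0xCE1F96

s_0 = plaintext = 0x2A3716
s_1 = Round(s_0, k_0) = 0x71667E
s_2 = Round(s_1, k_1) = 0x67ECE1
s_3 = Round(s_2, k_2) = 0xCE1F96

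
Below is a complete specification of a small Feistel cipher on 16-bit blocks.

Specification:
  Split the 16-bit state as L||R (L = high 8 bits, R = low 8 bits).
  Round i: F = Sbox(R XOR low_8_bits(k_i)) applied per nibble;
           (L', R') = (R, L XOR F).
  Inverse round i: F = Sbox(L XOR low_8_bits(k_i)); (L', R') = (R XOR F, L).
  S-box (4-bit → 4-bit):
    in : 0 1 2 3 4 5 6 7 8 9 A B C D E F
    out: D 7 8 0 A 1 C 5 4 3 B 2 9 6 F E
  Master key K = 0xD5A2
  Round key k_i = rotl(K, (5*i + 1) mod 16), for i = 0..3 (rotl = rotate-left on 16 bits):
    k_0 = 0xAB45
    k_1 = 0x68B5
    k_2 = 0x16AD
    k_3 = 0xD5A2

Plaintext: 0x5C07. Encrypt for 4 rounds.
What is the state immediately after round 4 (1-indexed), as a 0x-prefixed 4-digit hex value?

0x22ED

s_0 = plaintext = 0x5C07
s_1 = Round(s_0, k_0) = 0x07F4
s_2 = Round(s_1, k_1) = 0xF4A0
s_3 = Round(s_2, k_2) = 0xA022
s_4 = Round(s_3, k_3) = 0x22ED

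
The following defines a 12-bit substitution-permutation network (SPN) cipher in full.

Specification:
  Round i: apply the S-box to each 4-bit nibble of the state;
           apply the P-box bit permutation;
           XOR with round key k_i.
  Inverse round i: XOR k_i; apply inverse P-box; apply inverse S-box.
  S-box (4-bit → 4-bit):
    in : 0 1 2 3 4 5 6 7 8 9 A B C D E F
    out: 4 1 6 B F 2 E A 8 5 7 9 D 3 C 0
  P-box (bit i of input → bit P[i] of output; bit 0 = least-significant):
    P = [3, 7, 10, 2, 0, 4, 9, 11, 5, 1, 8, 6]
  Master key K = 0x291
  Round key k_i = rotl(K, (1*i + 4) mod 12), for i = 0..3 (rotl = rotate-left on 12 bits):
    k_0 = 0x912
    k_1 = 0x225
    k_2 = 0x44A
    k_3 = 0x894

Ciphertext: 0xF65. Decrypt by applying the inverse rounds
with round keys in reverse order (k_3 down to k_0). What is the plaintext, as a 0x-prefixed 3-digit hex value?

s_0 = ciphertext = 0xF65
s_1 = InvRound(s_0, k_3) = 0xCA2
s_2 = InvRound(s_1, k_2) = 0xB8D
s_3 = InvRound(s_2, k_1) = 0x98D
s_4 = InvRound(s_3, k_0) = 0x5D3

0x5D3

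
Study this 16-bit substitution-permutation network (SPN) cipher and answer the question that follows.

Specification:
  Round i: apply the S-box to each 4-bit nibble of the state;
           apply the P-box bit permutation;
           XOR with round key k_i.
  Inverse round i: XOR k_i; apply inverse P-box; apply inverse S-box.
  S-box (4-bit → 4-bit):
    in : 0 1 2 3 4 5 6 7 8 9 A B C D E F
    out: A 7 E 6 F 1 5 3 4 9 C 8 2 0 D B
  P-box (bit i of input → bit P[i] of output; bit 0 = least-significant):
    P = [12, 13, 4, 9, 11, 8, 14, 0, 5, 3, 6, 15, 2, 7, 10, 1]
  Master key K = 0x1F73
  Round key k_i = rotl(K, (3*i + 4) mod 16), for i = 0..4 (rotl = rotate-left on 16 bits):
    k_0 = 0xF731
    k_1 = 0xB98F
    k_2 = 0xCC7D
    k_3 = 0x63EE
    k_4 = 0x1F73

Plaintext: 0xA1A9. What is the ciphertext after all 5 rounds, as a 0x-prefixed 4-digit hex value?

0x8DE7

s_0 = plaintext = 0xA1A9
s_1 = Round(s_0, k_0) = 0xA15A
s_2 = Round(s_1, k_1) = 0xB7F5
s_3 = Round(s_2, k_2) = 0xD556
s_4 = Round(s_3, k_3) = 0x7BDE
s_5 = Round(s_4, k_4) = 0x8DE7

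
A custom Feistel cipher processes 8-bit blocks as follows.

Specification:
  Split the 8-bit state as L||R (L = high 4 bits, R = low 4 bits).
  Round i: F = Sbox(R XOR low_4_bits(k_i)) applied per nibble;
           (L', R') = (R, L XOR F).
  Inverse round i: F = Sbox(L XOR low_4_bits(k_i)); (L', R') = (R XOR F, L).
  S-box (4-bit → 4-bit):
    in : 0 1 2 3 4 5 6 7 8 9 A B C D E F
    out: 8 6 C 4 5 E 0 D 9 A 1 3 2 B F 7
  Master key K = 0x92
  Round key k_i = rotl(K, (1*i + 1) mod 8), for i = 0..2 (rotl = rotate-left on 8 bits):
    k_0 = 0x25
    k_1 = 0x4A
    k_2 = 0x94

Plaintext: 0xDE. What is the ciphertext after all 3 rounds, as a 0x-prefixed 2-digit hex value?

s_0 = plaintext = 0xDE
s_1 = Round(s_0, k_0) = 0xEE
s_2 = Round(s_1, k_1) = 0xEB
s_3 = Round(s_2, k_2) = 0xB9

0xB9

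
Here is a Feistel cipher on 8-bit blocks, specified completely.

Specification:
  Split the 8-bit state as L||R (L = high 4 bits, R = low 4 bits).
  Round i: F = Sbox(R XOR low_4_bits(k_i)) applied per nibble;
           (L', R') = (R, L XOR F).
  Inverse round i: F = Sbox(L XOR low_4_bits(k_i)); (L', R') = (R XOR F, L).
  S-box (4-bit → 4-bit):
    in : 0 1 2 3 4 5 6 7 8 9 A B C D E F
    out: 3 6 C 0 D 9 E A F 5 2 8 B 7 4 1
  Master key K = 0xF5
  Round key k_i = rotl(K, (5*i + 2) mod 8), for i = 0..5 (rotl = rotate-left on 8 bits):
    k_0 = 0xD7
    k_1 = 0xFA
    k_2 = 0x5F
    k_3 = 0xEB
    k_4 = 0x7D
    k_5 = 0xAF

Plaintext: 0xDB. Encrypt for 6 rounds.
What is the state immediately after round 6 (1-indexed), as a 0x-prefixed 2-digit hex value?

s_0 = plaintext = 0xDB
s_1 = Round(s_0, k_0) = 0xB6
s_2 = Round(s_1, k_1) = 0x60
s_3 = Round(s_2, k_2) = 0x07
s_4 = Round(s_3, k_3) = 0x7B
s_5 = Round(s_4, k_4) = 0xB9
s_6 = Round(s_5, k_5) = 0x95

0x95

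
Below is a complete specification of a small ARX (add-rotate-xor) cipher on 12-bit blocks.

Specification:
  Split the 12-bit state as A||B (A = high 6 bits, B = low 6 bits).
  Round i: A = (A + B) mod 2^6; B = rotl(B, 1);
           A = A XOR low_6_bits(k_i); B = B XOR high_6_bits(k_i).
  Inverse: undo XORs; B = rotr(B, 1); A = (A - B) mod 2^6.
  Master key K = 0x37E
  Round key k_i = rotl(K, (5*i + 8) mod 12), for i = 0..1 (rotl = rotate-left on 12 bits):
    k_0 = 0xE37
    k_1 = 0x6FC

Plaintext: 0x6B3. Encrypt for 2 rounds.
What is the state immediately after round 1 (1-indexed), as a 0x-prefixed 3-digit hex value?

0xE9F

s_0 = plaintext = 0x6B3
s_1 = Round(s_0, k_0) = 0xE9F
s_2 = Round(s_1, k_1) = 0x965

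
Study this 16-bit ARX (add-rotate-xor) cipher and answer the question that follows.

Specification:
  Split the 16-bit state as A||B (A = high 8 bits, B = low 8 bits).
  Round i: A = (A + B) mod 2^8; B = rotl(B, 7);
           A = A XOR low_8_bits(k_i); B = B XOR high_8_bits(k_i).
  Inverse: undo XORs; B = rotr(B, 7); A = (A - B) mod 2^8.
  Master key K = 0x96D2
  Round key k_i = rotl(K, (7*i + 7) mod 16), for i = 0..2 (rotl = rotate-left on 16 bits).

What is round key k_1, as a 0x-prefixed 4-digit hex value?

0xA5B4

K = 0x96D2
k_0 = rotl(K, (7*0+7) mod 16) = rotl(K, 7) = 0x694B
k_1 = rotl(K, (7*1+7) mod 16) = rotl(K, 14) = 0xA5B4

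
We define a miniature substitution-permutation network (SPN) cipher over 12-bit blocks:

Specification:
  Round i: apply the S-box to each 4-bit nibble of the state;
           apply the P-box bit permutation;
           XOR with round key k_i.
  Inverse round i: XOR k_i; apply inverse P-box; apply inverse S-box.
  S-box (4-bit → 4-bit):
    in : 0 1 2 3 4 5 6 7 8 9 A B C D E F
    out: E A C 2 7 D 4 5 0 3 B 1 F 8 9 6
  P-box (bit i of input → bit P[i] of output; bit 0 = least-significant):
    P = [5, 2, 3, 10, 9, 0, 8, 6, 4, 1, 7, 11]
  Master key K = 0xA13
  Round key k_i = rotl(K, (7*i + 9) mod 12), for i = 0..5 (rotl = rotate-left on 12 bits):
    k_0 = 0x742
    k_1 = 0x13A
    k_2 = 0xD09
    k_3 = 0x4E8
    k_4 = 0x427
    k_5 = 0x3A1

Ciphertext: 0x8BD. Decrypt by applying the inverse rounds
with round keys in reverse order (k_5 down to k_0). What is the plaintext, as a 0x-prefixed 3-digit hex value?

0x8B4

s_0 = ciphertext = 0x8BD
s_1 = InvRound(s_0, k_5) = 0xE7F
s_2 = InvRound(s_1, k_4) = 0xEE6
s_3 = InvRound(s_2, k_3) = 0x1BF
s_4 = InvRound(s_3, k_2) = 0xC8A
s_5 = InvRound(s_4, k_1) = 0x56E
s_6 = InvRound(s_5, k_0) = 0x8B4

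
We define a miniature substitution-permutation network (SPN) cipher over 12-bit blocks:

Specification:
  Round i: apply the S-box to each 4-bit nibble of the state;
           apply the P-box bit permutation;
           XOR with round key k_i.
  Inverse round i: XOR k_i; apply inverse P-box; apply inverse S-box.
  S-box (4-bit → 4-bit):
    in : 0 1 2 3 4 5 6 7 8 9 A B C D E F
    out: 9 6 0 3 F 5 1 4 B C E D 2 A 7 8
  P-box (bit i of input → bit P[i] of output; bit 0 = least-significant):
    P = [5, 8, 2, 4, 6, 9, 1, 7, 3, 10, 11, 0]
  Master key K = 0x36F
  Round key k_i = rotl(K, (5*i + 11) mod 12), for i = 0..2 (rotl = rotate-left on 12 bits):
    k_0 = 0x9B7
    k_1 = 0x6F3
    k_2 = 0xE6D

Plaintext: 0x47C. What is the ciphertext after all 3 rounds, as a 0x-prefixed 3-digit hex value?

s_0 = plaintext = 0x47C
s_1 = Round(s_0, k_0) = 0x4BC
s_2 = Round(s_1, k_1) = 0xB38
s_3 = Round(s_2, k_2) = 0x514

0x514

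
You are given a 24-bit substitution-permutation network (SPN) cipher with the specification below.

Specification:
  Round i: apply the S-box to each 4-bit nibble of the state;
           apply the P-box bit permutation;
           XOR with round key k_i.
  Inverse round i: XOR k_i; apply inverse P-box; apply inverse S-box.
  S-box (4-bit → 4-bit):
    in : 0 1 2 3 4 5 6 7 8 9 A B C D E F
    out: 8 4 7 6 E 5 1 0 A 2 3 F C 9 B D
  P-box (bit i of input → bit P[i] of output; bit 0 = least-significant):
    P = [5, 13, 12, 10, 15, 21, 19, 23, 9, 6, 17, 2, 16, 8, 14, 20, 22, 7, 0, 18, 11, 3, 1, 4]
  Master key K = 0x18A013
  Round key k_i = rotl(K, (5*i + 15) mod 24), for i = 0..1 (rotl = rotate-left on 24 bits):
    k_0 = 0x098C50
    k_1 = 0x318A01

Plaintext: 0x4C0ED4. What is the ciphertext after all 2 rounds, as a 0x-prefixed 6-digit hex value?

s_0 = plaintext = 0x4C0ED4
s_1 = Round(s_0, k_0) = 0x9D3A0F
s_2 = Round(s_1, k_1) = 0xF5DD69

0xF5DD69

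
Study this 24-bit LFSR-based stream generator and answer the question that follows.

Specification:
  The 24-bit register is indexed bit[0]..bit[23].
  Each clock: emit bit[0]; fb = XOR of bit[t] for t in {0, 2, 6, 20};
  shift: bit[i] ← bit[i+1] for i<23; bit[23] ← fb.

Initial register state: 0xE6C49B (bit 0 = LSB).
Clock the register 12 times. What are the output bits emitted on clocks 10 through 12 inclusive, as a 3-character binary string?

reg_0 = 0xE6C49B
clock 1: out=1, reg = 0xF3624D
clock 2: out=1, reg = 0x79B126
clock 3: out=0, reg = 0x3CD893
clock 4: out=1, reg = 0x1E6C49
clock 5: out=1, reg = 0x8F3624
clock 6: out=0, reg = 0xC79B12
clock 7: out=0, reg = 0x63CD89
clock 8: out=1, reg = 0xB1E6C4
clock 9: out=0, reg = 0xD8F362
clock 10: out=0, reg = 0x6C79B1
clock 11: out=1, reg = 0xB63CD8
clock 12: out=0, reg = 0x5B1E6C

010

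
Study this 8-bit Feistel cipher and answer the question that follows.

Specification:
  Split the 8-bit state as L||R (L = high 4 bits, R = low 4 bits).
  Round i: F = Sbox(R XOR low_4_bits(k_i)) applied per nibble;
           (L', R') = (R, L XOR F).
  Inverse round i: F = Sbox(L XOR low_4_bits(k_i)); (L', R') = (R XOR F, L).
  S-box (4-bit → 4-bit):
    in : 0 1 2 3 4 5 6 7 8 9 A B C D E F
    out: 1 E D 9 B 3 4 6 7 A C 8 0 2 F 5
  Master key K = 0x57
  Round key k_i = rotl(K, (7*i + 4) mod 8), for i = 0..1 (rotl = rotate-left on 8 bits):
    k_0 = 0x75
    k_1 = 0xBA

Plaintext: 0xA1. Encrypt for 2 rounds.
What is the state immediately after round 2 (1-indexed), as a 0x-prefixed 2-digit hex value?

s_0 = plaintext = 0xA1
s_1 = Round(s_0, k_0) = 0x11
s_2 = Round(s_1, k_1) = 0x19

0x19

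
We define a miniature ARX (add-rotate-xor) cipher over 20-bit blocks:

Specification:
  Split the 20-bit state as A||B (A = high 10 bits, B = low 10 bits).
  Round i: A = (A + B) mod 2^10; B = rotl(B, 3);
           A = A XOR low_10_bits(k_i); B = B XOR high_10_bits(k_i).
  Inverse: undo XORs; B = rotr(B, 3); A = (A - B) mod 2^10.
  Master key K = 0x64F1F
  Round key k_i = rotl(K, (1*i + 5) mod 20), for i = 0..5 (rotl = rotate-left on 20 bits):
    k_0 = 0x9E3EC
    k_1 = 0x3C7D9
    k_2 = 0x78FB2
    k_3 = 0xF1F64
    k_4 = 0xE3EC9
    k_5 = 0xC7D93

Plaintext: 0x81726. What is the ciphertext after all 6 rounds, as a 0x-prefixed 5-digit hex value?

0x58273

s_0 = plaintext = 0x81726
s_1 = Round(s_0, k_0) = 0xB1F4E
s_2 = Round(s_1, k_1) = 0x73287
s_3 = Round(s_2, k_2) = 0xF85DE
s_4 = Round(s_3, k_3) = 0xB6D34
s_5 = Round(s_4, k_4) = 0xB1A2D
s_6 = Round(s_5, k_5) = 0x58273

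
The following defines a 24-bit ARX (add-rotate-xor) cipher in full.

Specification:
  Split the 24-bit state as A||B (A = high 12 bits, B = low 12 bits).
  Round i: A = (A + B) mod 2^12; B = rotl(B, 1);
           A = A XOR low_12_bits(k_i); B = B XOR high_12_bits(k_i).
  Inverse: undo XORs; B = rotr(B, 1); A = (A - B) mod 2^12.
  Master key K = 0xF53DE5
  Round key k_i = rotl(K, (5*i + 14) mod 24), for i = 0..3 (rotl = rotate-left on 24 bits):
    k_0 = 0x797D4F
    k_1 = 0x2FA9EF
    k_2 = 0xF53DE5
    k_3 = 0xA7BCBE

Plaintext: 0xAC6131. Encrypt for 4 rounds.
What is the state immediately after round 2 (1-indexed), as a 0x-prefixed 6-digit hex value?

0x542910

s_0 = plaintext = 0xAC6131
s_1 = Round(s_0, k_0) = 0x6B85F5
s_2 = Round(s_1, k_1) = 0x542910
s_3 = Round(s_2, k_2) = 0x3B7D72
s_4 = Round(s_3, k_3) = 0xD9709E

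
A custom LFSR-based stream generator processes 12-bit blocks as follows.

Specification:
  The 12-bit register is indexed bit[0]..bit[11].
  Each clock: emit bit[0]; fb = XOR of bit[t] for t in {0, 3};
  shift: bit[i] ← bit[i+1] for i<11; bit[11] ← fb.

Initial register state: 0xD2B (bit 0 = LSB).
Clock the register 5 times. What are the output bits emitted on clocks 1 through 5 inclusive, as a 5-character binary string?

reg_0 = 0xD2B
clock 1: out=1, reg = 0x695
clock 2: out=1, reg = 0xB4A
clock 3: out=0, reg = 0xDA5
clock 4: out=1, reg = 0xED2
clock 5: out=0, reg = 0x769

11010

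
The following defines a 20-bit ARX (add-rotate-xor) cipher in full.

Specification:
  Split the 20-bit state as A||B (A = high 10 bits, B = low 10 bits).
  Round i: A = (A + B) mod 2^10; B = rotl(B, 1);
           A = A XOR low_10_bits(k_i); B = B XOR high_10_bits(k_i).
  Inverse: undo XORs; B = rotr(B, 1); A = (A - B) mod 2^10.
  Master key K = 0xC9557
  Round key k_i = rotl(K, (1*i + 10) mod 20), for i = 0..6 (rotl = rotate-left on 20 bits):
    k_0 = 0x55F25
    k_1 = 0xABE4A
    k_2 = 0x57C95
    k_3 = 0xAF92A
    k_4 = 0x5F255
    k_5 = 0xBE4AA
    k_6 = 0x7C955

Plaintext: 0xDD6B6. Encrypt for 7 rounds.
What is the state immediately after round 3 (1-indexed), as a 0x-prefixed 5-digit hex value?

0x520E8

s_0 = plaintext = 0xDD6B6
s_1 = Round(s_0, k_0) = 0x4383A
s_2 = Round(s_1, k_1) = 0xC0ADB
s_3 = Round(s_2, k_2) = 0x520E8
s_4 = Round(s_3, k_3) = 0xC6B6E
s_5 = Round(s_4, k_4) = 0x377A1
s_6 = Round(s_5, k_5) = 0x351BA
s_7 = Round(s_6, k_6) = 0xF6E86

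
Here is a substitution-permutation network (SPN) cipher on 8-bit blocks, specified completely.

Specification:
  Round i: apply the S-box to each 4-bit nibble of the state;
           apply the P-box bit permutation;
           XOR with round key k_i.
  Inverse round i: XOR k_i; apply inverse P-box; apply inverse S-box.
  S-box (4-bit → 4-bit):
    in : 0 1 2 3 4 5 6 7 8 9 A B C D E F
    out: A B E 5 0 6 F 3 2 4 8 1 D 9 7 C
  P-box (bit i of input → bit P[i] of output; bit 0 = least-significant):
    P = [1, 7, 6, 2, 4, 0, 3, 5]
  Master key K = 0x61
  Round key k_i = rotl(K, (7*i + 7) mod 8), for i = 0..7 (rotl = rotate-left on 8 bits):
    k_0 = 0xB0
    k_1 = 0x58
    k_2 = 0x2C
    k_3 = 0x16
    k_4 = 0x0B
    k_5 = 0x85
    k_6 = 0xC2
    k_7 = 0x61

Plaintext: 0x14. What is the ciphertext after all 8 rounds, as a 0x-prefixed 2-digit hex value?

0xDE

s_0 = plaintext = 0x14
s_1 = Round(s_0, k_0) = 0x81
s_2 = Round(s_1, k_1) = 0xDF
s_3 = Round(s_2, k_2) = 0x58
s_4 = Round(s_3, k_3) = 0x9F
s_5 = Round(s_4, k_4) = 0x47
s_6 = Round(s_5, k_5) = 0x07
s_7 = Round(s_6, k_6) = 0x61
s_8 = Round(s_7, k_7) = 0xDE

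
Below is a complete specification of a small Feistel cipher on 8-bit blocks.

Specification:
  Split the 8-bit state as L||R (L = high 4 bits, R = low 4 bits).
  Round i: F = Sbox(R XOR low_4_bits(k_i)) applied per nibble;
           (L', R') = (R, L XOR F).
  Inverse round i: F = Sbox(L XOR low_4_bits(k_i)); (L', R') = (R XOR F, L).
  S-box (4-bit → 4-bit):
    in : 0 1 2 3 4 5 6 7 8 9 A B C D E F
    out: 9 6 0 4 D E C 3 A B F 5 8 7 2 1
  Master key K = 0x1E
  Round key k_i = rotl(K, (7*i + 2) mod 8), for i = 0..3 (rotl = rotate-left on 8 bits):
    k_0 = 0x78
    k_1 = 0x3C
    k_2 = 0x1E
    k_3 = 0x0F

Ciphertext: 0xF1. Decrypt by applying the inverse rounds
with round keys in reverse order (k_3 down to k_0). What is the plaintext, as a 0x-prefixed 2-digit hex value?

s_0 = ciphertext = 0xF1
s_1 = InvRound(s_0, k_3) = 0x8F
s_2 = InvRound(s_1, k_2) = 0x38
s_3 = InvRound(s_2, k_1) = 0x93
s_4 = InvRound(s_3, k_0) = 0x59

0x59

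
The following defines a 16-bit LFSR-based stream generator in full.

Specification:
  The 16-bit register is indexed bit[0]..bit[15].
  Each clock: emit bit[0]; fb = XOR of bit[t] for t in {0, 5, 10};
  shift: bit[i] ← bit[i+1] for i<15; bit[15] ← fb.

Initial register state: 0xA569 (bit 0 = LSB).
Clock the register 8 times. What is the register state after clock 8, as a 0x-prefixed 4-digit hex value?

0xABA5

reg_0 = 0xA569
clock 1: out=1, reg = 0xD2B4
clock 2: out=0, reg = 0xE95A
clock 3: out=0, reg = 0x74AD
clock 4: out=1, reg = 0xBA56
clock 5: out=0, reg = 0x5D2B
clock 6: out=1, reg = 0xAE95
clock 7: out=1, reg = 0x574A
clock 8: out=0, reg = 0xABA5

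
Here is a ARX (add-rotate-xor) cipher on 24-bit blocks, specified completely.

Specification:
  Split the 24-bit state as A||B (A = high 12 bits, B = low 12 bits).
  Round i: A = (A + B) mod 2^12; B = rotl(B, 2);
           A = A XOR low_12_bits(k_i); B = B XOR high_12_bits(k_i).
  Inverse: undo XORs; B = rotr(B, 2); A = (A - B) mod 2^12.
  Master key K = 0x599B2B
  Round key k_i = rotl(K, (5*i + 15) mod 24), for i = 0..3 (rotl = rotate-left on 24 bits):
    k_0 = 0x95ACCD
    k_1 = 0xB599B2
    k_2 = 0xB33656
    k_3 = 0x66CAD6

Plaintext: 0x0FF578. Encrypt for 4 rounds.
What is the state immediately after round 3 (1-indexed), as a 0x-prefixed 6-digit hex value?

0xE2BDE9

s_0 = plaintext = 0x0FF578
s_1 = Round(s_0, k_0) = 0xABACBB
s_2 = Round(s_1, k_1) = 0xEC79B6
s_3 = Round(s_2, k_2) = 0xE2BDE9
s_4 = Round(s_3, k_3) = 0x6C21CB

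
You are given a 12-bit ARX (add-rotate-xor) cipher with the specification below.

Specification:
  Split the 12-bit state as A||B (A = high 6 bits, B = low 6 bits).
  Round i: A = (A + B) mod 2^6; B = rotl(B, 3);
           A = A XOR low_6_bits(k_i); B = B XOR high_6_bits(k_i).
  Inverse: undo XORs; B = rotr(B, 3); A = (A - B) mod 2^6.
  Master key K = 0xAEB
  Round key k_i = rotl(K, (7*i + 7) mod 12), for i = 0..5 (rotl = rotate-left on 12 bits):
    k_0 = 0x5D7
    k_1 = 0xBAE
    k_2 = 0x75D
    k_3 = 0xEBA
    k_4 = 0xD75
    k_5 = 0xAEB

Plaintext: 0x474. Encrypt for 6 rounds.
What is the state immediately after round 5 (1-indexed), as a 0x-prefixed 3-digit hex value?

0xC7B

s_0 = plaintext = 0x474
s_1 = Round(s_0, k_0) = 0x4B1
s_2 = Round(s_1, k_1) = 0xB60
s_3 = Round(s_2, k_2) = 0x419
s_4 = Round(s_3, k_3) = 0x4F1
s_5 = Round(s_4, k_4) = 0xC7B
s_6 = Round(s_5, k_5) = 0x1F4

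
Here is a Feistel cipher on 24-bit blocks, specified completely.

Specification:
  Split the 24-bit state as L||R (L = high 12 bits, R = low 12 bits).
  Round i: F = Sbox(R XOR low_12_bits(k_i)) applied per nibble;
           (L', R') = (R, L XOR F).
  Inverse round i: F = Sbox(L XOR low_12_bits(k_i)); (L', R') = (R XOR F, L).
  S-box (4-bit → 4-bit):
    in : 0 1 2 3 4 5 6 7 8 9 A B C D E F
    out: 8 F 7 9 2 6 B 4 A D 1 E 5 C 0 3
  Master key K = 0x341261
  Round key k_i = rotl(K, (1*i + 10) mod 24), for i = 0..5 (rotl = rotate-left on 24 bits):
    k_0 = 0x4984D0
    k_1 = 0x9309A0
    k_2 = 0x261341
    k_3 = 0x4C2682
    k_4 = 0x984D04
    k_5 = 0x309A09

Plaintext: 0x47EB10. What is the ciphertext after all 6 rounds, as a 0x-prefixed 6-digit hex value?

0x7AA974

s_0 = plaintext = 0x47EB10
s_1 = Round(s_0, k_0) = 0xB10726
s_2 = Round(s_1, k_1) = 0x726BBB
s_3 = Round(s_2, k_2) = 0xBBBD17
s_4 = Round(s_3, k_3) = 0xD1756D
s_5 = Round(s_4, k_4) = 0x56D7AA
s_6 = Round(s_5, k_5) = 0x7AA974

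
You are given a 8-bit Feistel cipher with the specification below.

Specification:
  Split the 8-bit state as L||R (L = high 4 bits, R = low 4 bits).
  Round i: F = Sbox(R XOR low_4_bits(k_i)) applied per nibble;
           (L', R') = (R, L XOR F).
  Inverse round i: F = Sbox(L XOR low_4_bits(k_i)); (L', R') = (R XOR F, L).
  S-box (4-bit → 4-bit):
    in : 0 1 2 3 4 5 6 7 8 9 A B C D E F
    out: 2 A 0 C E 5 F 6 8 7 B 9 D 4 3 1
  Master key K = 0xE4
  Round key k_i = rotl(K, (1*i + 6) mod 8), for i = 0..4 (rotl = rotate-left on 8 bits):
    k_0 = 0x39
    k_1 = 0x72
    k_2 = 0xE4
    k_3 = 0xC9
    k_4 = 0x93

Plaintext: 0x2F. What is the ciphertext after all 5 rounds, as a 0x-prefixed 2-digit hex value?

0xFB

s_0 = plaintext = 0x2F
s_1 = Round(s_0, k_0) = 0xFD
s_2 = Round(s_1, k_1) = 0xDE
s_3 = Round(s_2, k_2) = 0xE6
s_4 = Round(s_3, k_3) = 0x6F
s_5 = Round(s_4, k_4) = 0xFB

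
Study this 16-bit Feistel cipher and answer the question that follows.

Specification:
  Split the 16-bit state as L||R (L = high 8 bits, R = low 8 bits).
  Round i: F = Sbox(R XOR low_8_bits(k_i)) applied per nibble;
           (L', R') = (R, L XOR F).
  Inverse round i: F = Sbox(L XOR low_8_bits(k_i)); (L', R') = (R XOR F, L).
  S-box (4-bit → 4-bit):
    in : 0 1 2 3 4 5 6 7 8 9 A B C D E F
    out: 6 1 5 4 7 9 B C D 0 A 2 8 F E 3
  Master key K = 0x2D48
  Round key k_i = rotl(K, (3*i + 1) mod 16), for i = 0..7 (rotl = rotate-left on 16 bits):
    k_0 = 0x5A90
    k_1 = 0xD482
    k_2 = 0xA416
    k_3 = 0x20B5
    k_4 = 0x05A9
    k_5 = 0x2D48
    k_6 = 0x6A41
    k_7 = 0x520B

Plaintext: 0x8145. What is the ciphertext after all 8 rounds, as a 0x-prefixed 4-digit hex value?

0xE455

s_0 = plaintext = 0x8145
s_1 = Round(s_0, k_0) = 0x4578
s_2 = Round(s_1, k_1) = 0x787F
s_3 = Round(s_2, k_2) = 0x7FC8
s_4 = Round(s_3, k_3) = 0xC8B0
s_5 = Round(s_4, k_4) = 0xB0D8
s_6 = Round(s_5, k_5) = 0xD8B6
s_7 = Round(s_6, k_6) = 0xB6E4
s_8 = Round(s_7, k_7) = 0xE455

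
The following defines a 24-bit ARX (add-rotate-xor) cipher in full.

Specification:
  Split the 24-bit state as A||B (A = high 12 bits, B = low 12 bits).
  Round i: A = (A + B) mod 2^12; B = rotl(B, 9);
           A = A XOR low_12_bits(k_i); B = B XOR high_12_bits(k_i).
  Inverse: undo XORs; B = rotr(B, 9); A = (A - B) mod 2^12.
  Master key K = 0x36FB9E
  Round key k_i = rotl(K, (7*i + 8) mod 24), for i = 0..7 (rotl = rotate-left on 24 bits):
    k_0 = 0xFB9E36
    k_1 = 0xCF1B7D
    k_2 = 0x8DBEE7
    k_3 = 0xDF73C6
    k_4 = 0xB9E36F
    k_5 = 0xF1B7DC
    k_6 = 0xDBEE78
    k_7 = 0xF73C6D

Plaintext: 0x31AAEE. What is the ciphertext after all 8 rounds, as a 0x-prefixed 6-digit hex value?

0xB9D973

s_0 = plaintext = 0x31AAEE
s_1 = Round(s_0, k_0) = 0x03E2E4
s_2 = Round(s_1, k_1) = 0x85F4AD
s_3 = Round(s_2, k_2) = 0x3EB24E
s_4 = Round(s_3, k_3) = 0x5FF1BE
s_5 = Round(s_4, k_4) = 0x4D27A9
s_6 = Round(s_5, k_5) = 0xBA7DEE
s_7 = Round(s_6, k_6) = 0x7ED003
s_8 = Round(s_7, k_7) = 0xB9D973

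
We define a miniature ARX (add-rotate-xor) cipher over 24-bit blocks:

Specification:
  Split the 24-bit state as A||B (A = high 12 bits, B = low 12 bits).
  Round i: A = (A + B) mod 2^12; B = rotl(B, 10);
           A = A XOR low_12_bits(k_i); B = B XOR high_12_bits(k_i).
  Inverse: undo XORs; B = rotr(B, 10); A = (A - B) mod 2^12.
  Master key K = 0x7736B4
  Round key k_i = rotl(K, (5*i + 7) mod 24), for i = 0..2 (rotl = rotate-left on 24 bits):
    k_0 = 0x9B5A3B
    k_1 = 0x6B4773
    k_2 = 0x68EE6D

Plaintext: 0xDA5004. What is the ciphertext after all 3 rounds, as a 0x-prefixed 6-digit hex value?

s_0 = plaintext = 0xDA5004
s_1 = Round(s_0, k_0) = 0x7929B4
s_2 = Round(s_1, k_1) = 0x6354D9
s_3 = Round(s_2, k_2) = 0x5633B8

0x5633B8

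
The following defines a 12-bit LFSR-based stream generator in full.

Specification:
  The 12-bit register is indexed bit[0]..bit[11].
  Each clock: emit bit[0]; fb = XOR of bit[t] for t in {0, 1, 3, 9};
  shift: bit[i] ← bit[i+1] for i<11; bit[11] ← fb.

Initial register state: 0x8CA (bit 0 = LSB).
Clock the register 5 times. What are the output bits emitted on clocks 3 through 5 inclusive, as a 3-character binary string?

010

reg_0 = 0x8CA
clock 1: out=0, reg = 0x465
clock 2: out=1, reg = 0xA32
clock 3: out=0, reg = 0x519
clock 4: out=1, reg = 0x28C
clock 5: out=0, reg = 0x146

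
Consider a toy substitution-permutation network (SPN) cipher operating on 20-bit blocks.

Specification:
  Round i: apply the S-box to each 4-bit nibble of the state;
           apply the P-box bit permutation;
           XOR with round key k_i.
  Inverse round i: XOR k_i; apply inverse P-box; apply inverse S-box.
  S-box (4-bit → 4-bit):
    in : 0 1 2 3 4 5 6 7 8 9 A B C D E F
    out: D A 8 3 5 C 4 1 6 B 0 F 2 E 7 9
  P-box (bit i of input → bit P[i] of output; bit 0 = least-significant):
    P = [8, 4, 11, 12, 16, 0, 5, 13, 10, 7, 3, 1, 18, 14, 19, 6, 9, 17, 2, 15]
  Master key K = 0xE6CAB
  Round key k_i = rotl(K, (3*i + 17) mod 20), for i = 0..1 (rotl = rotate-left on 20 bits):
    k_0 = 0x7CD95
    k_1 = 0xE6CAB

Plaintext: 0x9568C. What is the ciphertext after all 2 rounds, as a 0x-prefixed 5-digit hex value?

s_0 = plaintext = 0x9568C
s_1 = Round(s_0, k_0) = 0xD4FEC
s_2 = Round(s_1, k_1) = 0x1E89C

0x1E89C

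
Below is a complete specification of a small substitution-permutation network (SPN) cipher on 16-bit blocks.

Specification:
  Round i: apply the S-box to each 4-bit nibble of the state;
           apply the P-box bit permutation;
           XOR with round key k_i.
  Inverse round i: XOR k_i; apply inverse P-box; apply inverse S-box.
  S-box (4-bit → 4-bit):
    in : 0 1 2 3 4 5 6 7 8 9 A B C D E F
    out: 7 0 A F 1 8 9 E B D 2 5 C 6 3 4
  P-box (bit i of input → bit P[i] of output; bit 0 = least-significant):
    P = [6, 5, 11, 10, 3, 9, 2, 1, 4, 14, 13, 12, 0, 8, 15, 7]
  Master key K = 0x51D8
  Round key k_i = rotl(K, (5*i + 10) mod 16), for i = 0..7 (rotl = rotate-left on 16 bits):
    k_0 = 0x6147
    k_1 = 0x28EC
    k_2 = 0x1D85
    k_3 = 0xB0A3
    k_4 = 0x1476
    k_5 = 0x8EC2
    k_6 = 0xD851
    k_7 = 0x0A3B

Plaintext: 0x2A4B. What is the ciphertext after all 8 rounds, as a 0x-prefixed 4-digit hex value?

0x2052

s_0 = plaintext = 0x2A4B
s_1 = Round(s_0, k_0) = 0x288F
s_2 = Round(s_1, k_1) = 0x7376
s_3 = Round(s_2, k_2) = 0xEA53
s_4 = Round(s_3, k_3) = 0xFDC0
s_5 = Round(s_4, k_4) = 0xFC10
s_6 = Round(s_5, k_5) = 0x36A2
s_7 = Round(s_6, k_6) = 0x4FE0
s_8 = Round(s_7, k_7) = 0x2052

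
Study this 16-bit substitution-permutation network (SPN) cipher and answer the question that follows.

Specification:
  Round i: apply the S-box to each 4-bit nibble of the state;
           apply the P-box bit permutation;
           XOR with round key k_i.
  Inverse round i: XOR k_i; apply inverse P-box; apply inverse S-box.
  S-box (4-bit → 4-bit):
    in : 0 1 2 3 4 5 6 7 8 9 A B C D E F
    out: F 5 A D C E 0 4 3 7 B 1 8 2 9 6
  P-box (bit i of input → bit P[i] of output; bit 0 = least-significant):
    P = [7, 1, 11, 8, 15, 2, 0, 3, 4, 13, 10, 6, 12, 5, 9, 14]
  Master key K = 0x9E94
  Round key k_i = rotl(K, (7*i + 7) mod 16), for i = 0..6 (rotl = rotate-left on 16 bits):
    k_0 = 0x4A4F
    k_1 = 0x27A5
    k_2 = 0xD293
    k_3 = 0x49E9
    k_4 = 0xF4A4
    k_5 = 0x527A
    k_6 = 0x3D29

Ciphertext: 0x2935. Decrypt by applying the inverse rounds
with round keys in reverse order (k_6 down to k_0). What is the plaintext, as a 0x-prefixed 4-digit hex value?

0xB964

s_0 = ciphertext = 0x2935
s_1 = InvRound(s_0, k_6) = 0xB126
s_2 = InvRound(s_1, k_5) = 0x4AAC
s_3 = InvRound(s_2, k_4) = 0x1FE7
s_4 = InvRound(s_3, k_3) = 0x372D
s_5 = InvRound(s_4, k_2) = 0x29AA
s_6 = InvRound(s_5, k_1) = 0x775F
s_7 = InvRound(s_6, k_0) = 0xB964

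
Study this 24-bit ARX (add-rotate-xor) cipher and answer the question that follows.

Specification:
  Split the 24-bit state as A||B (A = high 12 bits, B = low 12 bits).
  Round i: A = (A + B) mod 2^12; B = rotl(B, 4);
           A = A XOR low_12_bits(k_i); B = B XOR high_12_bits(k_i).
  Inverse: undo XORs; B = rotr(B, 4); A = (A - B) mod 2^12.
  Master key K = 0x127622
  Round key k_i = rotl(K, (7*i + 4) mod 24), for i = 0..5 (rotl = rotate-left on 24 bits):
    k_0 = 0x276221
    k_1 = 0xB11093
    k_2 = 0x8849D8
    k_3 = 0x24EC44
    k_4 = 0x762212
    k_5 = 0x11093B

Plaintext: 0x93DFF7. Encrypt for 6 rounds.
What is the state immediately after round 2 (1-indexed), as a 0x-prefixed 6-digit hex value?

s_0 = plaintext = 0x93DFF7
s_1 = Round(s_0, k_0) = 0xB15D09
s_2 = Round(s_1, k_1) = 0x88DB8C
s_3 = Round(s_2, k_2) = 0xDC104F
s_4 = Round(s_3, k_3) = 0x2546BE
s_5 = Round(s_4, k_4) = 0xB00C84
s_6 = Round(s_5, k_5) = 0xEBF95C

0x88DB8C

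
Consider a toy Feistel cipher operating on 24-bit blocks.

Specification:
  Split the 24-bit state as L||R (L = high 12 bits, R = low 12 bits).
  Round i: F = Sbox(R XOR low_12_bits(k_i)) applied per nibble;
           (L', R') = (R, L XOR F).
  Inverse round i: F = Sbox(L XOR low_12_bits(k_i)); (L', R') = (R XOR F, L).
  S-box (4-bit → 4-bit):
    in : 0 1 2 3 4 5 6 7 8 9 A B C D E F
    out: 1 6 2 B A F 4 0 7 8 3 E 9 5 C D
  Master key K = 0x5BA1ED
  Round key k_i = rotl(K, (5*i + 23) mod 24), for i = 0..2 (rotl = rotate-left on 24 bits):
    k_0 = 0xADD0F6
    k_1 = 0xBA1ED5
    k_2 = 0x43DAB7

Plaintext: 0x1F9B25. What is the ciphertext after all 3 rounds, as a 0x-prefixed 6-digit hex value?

0xD25F20

s_0 = plaintext = 0x1F9B25
s_1 = Round(s_0, k_0) = 0xB25FA2
s_2 = Round(s_1, k_1) = 0xFA2D25
s_3 = Round(s_2, k_2) = 0xD25F20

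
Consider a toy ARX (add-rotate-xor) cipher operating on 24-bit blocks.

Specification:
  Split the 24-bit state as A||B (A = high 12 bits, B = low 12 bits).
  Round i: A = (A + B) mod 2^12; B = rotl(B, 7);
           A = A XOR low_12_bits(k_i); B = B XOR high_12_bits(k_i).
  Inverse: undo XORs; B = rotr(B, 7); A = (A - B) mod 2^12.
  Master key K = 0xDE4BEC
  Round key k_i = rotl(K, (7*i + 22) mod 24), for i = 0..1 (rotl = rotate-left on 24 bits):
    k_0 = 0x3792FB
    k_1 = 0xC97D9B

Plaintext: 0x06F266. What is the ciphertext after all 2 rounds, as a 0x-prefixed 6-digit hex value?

0xD03994

s_0 = plaintext = 0x06F266
s_1 = Round(s_0, k_0) = 0x02E06A
s_2 = Round(s_1, k_1) = 0xD03994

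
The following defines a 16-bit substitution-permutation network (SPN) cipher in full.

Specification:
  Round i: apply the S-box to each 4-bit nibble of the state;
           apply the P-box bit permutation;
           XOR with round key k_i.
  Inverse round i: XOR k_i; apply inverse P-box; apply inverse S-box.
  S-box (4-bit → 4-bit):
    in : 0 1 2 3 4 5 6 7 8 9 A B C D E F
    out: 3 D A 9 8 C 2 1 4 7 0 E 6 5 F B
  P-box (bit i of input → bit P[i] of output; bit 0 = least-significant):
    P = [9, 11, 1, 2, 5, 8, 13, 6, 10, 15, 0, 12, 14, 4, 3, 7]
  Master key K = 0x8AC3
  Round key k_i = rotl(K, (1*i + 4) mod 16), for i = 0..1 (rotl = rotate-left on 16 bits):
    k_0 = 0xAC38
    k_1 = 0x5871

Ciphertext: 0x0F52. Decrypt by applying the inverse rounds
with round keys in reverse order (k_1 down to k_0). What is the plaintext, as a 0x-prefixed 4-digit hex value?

0x0E02

s_0 = ciphertext = 0x0F52
s_1 = InvRound(s_0, k_1) = 0x710D
s_2 = InvRound(s_1, k_0) = 0x0E02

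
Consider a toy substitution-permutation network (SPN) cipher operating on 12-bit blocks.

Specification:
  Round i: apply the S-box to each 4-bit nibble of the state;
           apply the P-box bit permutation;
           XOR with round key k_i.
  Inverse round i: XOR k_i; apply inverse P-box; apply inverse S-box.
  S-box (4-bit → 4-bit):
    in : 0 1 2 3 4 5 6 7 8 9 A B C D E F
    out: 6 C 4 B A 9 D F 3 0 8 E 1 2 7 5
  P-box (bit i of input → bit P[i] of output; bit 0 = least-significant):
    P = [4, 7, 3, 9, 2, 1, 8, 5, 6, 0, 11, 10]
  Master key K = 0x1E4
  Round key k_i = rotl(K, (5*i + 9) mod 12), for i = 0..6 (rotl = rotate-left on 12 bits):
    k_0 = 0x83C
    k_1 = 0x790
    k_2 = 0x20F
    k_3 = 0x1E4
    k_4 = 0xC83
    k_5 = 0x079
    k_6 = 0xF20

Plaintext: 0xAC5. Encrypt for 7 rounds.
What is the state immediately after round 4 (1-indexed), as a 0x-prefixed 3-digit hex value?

s_0 = plaintext = 0xAC5
s_1 = Round(s_0, k_0) = 0xE28
s_2 = Round(s_1, k_1) = 0xE41
s_3 = Round(s_2, k_2) = 0x864
s_4 = Round(s_3, k_3) = 0x201
s_5 = Round(s_4, k_4) = 0x789
s_6 = Round(s_5, k_5) = 0xC3E
s_7 = Round(s_6, k_6) = 0xFDE

0x201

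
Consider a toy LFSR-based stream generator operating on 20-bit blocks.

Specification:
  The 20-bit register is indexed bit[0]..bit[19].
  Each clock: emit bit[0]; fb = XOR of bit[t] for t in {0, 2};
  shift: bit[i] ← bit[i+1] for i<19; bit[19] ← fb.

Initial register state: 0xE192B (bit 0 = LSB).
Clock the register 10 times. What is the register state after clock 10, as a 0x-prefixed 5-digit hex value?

0xD8786

reg_0 = 0xE192B
clock 1: out=1, reg = 0xF0C95
clock 2: out=1, reg = 0x7864A
clock 3: out=0, reg = 0x3C325
clock 4: out=1, reg = 0x1E192
clock 5: out=0, reg = 0x0F0C9
clock 6: out=1, reg = 0x87864
clock 7: out=0, reg = 0xC3C32
clock 8: out=0, reg = 0x61E19
clock 9: out=1, reg = 0xB0F0C
clock 10: out=0, reg = 0xD8786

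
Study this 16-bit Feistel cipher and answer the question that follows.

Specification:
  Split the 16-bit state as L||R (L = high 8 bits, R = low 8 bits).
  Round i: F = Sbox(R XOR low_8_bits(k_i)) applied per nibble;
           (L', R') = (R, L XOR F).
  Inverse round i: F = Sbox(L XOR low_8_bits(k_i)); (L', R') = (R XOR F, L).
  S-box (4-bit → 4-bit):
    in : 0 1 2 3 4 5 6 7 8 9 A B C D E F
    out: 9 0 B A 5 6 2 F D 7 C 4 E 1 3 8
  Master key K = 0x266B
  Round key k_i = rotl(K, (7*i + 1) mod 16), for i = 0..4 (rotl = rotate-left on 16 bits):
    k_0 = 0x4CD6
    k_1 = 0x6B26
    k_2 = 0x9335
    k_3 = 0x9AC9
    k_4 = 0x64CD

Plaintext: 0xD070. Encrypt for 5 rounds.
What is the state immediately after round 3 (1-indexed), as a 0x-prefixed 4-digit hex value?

s_0 = plaintext = 0xD070
s_1 = Round(s_0, k_0) = 0x7012
s_2 = Round(s_1, k_1) = 0x12D5
s_3 = Round(s_2, k_2) = 0xD52B
s_4 = Round(s_3, k_3) = 0x2BEE
s_5 = Round(s_4, k_4) = 0xEE91

0xD52B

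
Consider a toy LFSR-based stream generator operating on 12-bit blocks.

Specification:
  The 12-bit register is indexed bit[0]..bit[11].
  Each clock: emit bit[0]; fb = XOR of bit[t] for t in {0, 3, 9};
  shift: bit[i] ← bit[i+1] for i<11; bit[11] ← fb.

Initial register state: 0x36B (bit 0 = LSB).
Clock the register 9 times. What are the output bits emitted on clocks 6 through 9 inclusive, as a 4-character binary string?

1101

reg_0 = 0x36B
clock 1: out=1, reg = 0x9B5
clock 2: out=1, reg = 0xCDA
clock 3: out=0, reg = 0xE6D
clock 4: out=1, reg = 0xF36
clock 5: out=0, reg = 0xF9B
clock 6: out=1, reg = 0xFCD
clock 7: out=1, reg = 0xFE6
clock 8: out=0, reg = 0xFF3
clock 9: out=1, reg = 0x7F9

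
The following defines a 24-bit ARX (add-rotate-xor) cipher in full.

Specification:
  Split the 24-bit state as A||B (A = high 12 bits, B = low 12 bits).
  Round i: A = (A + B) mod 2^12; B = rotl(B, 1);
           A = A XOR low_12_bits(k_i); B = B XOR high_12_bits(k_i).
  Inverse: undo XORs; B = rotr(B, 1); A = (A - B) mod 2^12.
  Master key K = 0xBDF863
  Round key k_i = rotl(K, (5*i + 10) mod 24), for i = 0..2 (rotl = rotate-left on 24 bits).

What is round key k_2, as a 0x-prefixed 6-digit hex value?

K = 0xBDF863
k_0 = rotl(K, (5*0+10) mod 24) = rotl(K, 10) = 0xE18EF7
k_1 = rotl(K, (5*1+10) mod 24) = rotl(K, 15) = 0x31DEFC
k_2 = rotl(K, (5*2+10) mod 24) = rotl(K, 20) = 0x3BDF86

0x3BDF86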